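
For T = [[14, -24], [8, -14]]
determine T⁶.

tr T = 0 and det T = -4, so the characteristic polynomial is λ² − (0)λ + (-4) with roots -2 and 2.
Eigenvectors give P = [[3, -2], [2, -1]] with P⁻¹ = [[-1, 2], [-2, 3]], and T = P·diag(-2, 2)·P⁻¹.
Then T⁶ = P·diag(64, 64)·P⁻¹ = [[192, -128], [128, -64]] · [[-1, 2], [-2, 3]] = [[64, 0], [0, 64]].

[[64, 0], [0, 64]]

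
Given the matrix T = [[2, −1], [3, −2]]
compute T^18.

T² = I (check: tr T = 0 and det T = −1), so T^18 = I since 18 is even.

[[1, 0], [0, 1]]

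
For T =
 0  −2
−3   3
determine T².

[[6, −6], [−9, 15]]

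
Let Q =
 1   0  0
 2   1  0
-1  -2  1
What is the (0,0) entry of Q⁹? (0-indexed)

Q = I + N where N = [[0, 0, 0], [2, 0, 0], [-1, -2, 0]] is strictly lower-triangular, so N³ = 0.
(I + N)⁹ = I + 9·N + 36·N² = [[1, 0, 0], [18, 1, 0], [-153, -18, 1]].

1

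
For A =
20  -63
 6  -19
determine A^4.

tr A = 1 and det A = -2, so the characteristic polynomial is λ² − (1)λ + (-2) with roots 2 and -1.
Eigenvectors give P = [[7, 3], [2, 1]] with P⁻¹ = [[1, -3], [-2, 7]], and A = P·diag(2, -1)·P⁻¹.
Then A^4 = P·diag(16, 1)·P⁻¹ = [[112, 3], [32, 1]] · [[1, -3], [-2, 7]] = [[106, -315], [30, -89]].

[[106, -315], [30, -89]]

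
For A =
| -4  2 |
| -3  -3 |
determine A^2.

[[10, -14], [21, 3]]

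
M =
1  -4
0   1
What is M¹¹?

M = I + N where N = [[0, -4], [0, 0]] is strictly upper-triangular, so N² = 0.
(I + N)¹¹ = I + 11·N = [[1, -44], [0, 1]].

[[1, -44], [0, 1]]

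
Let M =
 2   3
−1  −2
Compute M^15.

[[2, 3], [−1, −2]]

M² = I (check: tr M = 0 and det M = −1), so M^15 = M since 15 is odd.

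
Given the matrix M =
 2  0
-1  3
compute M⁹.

tr M = 5 and det M = 6, so the characteristic polynomial is λ² − (5)λ + (6) with roots 3 and 2.
Eigenvectors give P = [[0, 1], [-1, 1]] with P⁻¹ = [[1, -1], [1, 0]], and M = P·diag(3, 2)·P⁻¹.
Then M⁹ = P·diag(19683, 512)·P⁻¹ = [[0, 512], [-19683, 512]] · [[1, -1], [1, 0]] = [[512, 0], [-19171, 19683]].

[[512, 0], [-19171, 19683]]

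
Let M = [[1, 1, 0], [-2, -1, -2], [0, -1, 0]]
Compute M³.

M² = [[-1, 0, -2], [0, 1, 2], [2, 1, 2]]
M³ = [[-1, 1, 0], [-2, -3, -2], [0, -1, -2]]

[[-1, 1, 0], [-2, -3, -2], [0, -1, -2]]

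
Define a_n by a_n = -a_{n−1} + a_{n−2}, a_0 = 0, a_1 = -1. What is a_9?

With companion matrix C = [[-1, 1], [1, 0]], [a_n, a_{n−1}]ᵀ = C·[a_{n−1}, a_{n−2}]ᵀ, so [a_9, a_8]ᵀ = C⁸·[a_1, a_0]ᵀ.
C⁸ = [[34, -21], [-21, 13]], giving [a_9, a_8]ᵀ = [[-34], [21]].

-34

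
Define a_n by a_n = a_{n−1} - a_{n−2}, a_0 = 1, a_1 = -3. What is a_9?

-1

With companion matrix A = [[1, -1], [1, 0]], [a_n, a_{n−1}]ᵀ = A·[a_{n−1}, a_{n−2}]ᵀ, so [a_9, a_8]ᵀ = A⁸·[a_1, a_0]ᵀ.
A⁸ = [[0, -1], [1, -1]], giving [a_9, a_8]ᵀ = [[-1], [-4]].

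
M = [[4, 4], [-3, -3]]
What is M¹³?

M² = M (a projection; rank 1, trace 1), so M¹³ = M.

[[4, 4], [-3, -3]]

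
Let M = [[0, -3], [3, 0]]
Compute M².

[[-9, 0], [0, -9]]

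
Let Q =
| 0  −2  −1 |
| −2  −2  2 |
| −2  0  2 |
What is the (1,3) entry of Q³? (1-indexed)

Q² = [[6, 4, −6], [0, 8, 2], [−4, 4, 6]]
Q³ = [[4, −20, −10], [−20, −16, 20], [−20, 0, 24]]

−10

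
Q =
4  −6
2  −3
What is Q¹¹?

[[4, −6], [2, −3]]

Q² = Q (a projection; rank 1, trace 1), so Q¹¹ = Q.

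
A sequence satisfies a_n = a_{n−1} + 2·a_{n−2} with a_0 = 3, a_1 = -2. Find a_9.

168

With companion matrix M = [[1, 2], [1, 0]], [a_n, a_{n−1}]ᵀ = M·[a_{n−1}, a_{n−2}]ᵀ, so [a_9, a_8]ᵀ = M⁸·[a_1, a_0]ᵀ.
M⁸ = [[171, 170], [85, 86]], giving [a_9, a_8]ᵀ = [[168], [88]].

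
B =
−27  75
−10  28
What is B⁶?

[[−3261, 9975], [−1330, 4054]]

tr B = 1 and det B = −6, so the characteristic polynomial is λ² − (1)λ + (−6) with roots −2 and 3.
Eigenvectors give P = [[−3, −5], [−1, −2]] with P⁻¹ = [[−2, 5], [1, −3]], and B = P·diag(−2, 3)·P⁻¹.
Then B⁶ = P·diag(64, 729)·P⁻¹ = [[−192, −3645], [−64, −1458]] · [[−2, 5], [1, −3]] = [[−3261, 9975], [−1330, 4054]].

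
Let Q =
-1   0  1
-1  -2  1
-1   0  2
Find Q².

[[0, 0, 1], [2, 4, -1], [-1, 0, 3]]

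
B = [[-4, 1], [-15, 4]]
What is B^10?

B² = I (check: tr B = 0 and det B = -1), so B^10 = I since 10 is even.

[[1, 0], [0, 1]]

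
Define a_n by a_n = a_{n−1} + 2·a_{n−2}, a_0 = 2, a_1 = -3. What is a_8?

-83

With companion matrix B = [[1, 2], [1, 0]], [a_n, a_{n−1}]ᵀ = B·[a_{n−1}, a_{n−2}]ᵀ, so [a_8, a_7]ᵀ = B⁷·[a_1, a_0]ᵀ.
B⁷ = [[85, 86], [43, 42]], giving [a_8, a_7]ᵀ = [[-83], [-45]].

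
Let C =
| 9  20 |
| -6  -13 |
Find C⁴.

[[-399, -800], [240, 481]]

tr C = -4 and det C = 3, so the characteristic polynomial is λ² − (-4)λ + (3) with roots -3 and -1.
Eigenvectors give P = [[-5, -2], [3, 1]] with P⁻¹ = [[1, 2], [-3, -5]], and C = P·diag(-3, -1)·P⁻¹.
Then C⁴ = P·diag(81, 1)·P⁻¹ = [[-405, -2], [243, 1]] · [[1, 2], [-3, -5]] = [[-399, -800], [240, 481]].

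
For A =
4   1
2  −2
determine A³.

[[76, 14], [28, −8]]

A² = [[18, 2], [4, 6]]
A³ = [[76, 14], [28, −8]]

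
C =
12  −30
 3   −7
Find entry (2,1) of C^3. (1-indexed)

tr C = 5 and det C = 6, so the characteristic polynomial is λ² − (5)λ + (6) with roots 3 and 2.
Eigenvectors give P = [[10, 3], [3, 1]] with P⁻¹ = [[1, −3], [−3, 10]], and C = P·diag(3, 2)·P⁻¹.
Then C^3 = P·diag(27, 8)·P⁻¹ = [[270, 24], [81, 8]] · [[1, −3], [−3, 10]] = [[198, −570], [57, −163]].

57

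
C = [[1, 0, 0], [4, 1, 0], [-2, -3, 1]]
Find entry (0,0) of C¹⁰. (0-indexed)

1

C = I + N where N = [[0, 0, 0], [4, 0, 0], [-2, -3, 0]] is strictly lower-triangular, so N³ = 0.
(I + N)¹⁰ = I + 10·N + 45·N² = [[1, 0, 0], [40, 1, 0], [-560, -30, 1]].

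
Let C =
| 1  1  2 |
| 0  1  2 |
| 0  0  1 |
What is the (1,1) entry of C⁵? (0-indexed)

C = I + N where N = [[0, 1, 2], [0, 0, 2], [0, 0, 0]] is strictly upper-triangular, so N³ = 0.
(I + N)⁵ = I + 5·N + 10·N² = [[1, 5, 30], [0, 1, 10], [0, 0, 1]].

1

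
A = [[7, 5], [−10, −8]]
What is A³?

[[43, 35], [−70, −62]]

tr A = −1 and det A = −6, so the characteristic polynomial is λ² − (−1)λ + (−6) with roots −3 and 2.
Eigenvectors give P = [[−1, −1], [2, 1]] with P⁻¹ = [[1, 1], [−2, −1]], and A = P·diag(−3, 2)·P⁻¹.
Then A³ = P·diag(−27, 8)·P⁻¹ = [[27, −8], [−54, 8]] · [[1, 1], [−2, −1]] = [[43, 35], [−70, −62]].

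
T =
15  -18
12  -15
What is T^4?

tr T = 0 and det T = -9, so the characteristic polynomial is λ² − (0)λ + (-9) with roots -3 and 3.
Eigenvectors give P = [[-1, -3], [-1, -2]] with P⁻¹ = [[2, -3], [-1, 1]], and T = P·diag(-3, 3)·P⁻¹.
Then T^4 = P·diag(81, 81)·P⁻¹ = [[-81, -243], [-81, -162]] · [[2, -3], [-1, 1]] = [[81, 0], [0, 81]].

[[81, 0], [0, 81]]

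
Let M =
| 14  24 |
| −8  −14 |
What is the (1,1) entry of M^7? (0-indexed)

tr M = 0 and det M = −4, so the characteristic polynomial is λ² − (0)λ + (−4) with roots 2 and −2.
Eigenvectors give P = [[−2, −3], [1, 2]] with P⁻¹ = [[−2, −3], [1, 2]], and M = P·diag(2, −2)·P⁻¹.
Then M^7 = P·diag(128, −128)·P⁻¹ = [[−256, 384], [128, −256]] · [[−2, −3], [1, 2]] = [[896, 1536], [−512, −896]].

−896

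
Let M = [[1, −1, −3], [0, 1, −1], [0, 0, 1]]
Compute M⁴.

M = I + N where N = [[0, −1, −3], [0, 0, −1], [0, 0, 0]] is strictly upper-triangular, so N³ = 0.
(I + N)⁴ = I + 4·N + 6·N² = [[1, −4, −6], [0, 1, −4], [0, 0, 1]].

[[1, −4, −6], [0, 1, −4], [0, 0, 1]]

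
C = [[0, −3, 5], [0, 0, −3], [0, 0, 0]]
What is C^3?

[[0, 0, 0], [0, 0, 0], [0, 0, 0]]

C is strictly triangular, hence nilpotent: C^3 = 0, so C^3 = 0.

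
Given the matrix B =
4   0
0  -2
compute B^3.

[[64, 0], [0, -8]]

B^2 = [[16, 0], [0, 4]]
B^3 = [[64, 0], [0, -8]]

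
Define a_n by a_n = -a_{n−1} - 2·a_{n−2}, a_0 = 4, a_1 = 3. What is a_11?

-19

With companion matrix A = [[-1, -2], [1, 0]], [a_n, a_{n−1}]ᵀ = A·[a_{n−1}, a_{n−2}]ᵀ, so [a_11, a_10]ᵀ = A¹⁰·[a_1, a_0]ᵀ.
A¹⁰ = [[23, -22], [11, 34]], giving [a_11, a_10]ᵀ = [[-19], [169]].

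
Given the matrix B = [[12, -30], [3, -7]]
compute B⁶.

tr B = 5 and det B = 6, so the characteristic polynomial is λ² − (5)λ + (6) with roots 2 and 3.
Eigenvectors give P = [[3, 10], [1, 3]] with P⁻¹ = [[-3, 10], [1, -3]], and B = P·diag(2, 3)·P⁻¹.
Then B⁶ = P·diag(64, 729)·P⁻¹ = [[192, 7290], [64, 2187]] · [[-3, 10], [1, -3]] = [[6714, -19950], [1995, -5921]].

[[6714, -19950], [1995, -5921]]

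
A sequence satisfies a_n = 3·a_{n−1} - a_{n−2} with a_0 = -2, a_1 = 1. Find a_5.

With companion matrix Q = [[3, -1], [1, 0]], [a_n, a_{n−1}]ᵀ = Q·[a_{n−1}, a_{n−2}]ᵀ, so [a_5, a_4]ᵀ = Q⁴·[a_1, a_0]ᵀ.
Q⁴ = [[55, -21], [21, -8]], giving [a_5, a_4]ᵀ = [[97], [37]].

97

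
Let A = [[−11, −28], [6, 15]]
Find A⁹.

[[−118091, −275548], [59046, 137775]]

tr A = 4 and det A = 3, so the characteristic polynomial is λ² − (4)λ + (3) with roots 1 and 3.
Eigenvectors give P = [[7, −2], [−3, 1]] with P⁻¹ = [[1, 2], [3, 7]], and A = P·diag(1, 3)·P⁻¹.
Then A⁹ = P·diag(1, 19683)·P⁻¹ = [[7, −39366], [−3, 19683]] · [[1, 2], [3, 7]] = [[−118091, −275548], [59046, 137775]].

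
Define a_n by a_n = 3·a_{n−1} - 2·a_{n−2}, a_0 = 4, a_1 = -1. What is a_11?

-10231

With companion matrix M = [[3, -2], [1, 0]], [a_n, a_{n−1}]ᵀ = M·[a_{n−1}, a_{n−2}]ᵀ, so [a_11, a_10]ᵀ = M¹⁰·[a_1, a_0]ᵀ.
M¹⁰ = [[2047, -2046], [1023, -1022]], giving [a_11, a_10]ᵀ = [[-10231], [-5111]].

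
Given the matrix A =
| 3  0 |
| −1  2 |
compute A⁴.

[[81, 0], [−65, 16]]

tr A = 5 and det A = 6, so the characteristic polynomial is λ² − (5)λ + (6) with roots 2 and 3.
Eigenvectors give P = [[0, −1], [1, 1]] with P⁻¹ = [[1, 1], [−1, 0]], and A = P·diag(2, 3)·P⁻¹.
Then A⁴ = P·diag(16, 81)·P⁻¹ = [[0, −81], [16, 81]] · [[1, 1], [−1, 0]] = [[81, 0], [−65, 16]].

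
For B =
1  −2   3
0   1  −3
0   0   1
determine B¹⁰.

[[1, −20, 300], [0, 1, −30], [0, 0, 1]]

B = I + N where N = [[0, −2, 3], [0, 0, −3], [0, 0, 0]] is strictly upper-triangular, so N³ = 0.
(I + N)¹⁰ = I + 10·N + 45·N² = [[1, −20, 300], [0, 1, −30], [0, 0, 1]].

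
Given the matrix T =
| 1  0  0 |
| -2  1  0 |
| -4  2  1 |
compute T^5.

T = I + N where N = [[0, 0, 0], [-2, 0, 0], [-4, 2, 0]] is strictly lower-triangular, so N^3 = 0.
(I + N)^5 = I + 5·N + 10·N^2 = [[1, 0, 0], [-10, 1, 0], [-60, 10, 1]].

[[1, 0, 0], [-10, 1, 0], [-60, 10, 1]]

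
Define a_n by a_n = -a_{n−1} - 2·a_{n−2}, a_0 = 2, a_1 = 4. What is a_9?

With companion matrix M = [[-1, -2], [1, 0]], [a_n, a_{n−1}]ᵀ = M·[a_{n−1}, a_{n−2}]ᵀ, so [a_9, a_8]ᵀ = M⁸·[a_1, a_0]ᵀ.
M⁸ = [[-17, -6], [3, -14]], giving [a_9, a_8]ᵀ = [[-80], [-16]].

-80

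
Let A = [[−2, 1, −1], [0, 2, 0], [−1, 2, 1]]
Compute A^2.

[[5, −2, 1], [0, 4, 0], [1, 5, 2]]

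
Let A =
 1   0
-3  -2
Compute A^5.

tr A = -1 and det A = -2, so the characteristic polynomial is λ² − (-1)λ + (-2) with roots -2 and 1.
Eigenvectors give P = [[0, -1], [1, 1]] with P⁻¹ = [[1, 1], [-1, 0]], and A = P·diag(-2, 1)·P⁻¹.
Then A^5 = P·diag(-32, 1)·P⁻¹ = [[0, -1], [-32, 1]] · [[1, 1], [-1, 0]] = [[1, 0], [-33, -32]].

[[1, 0], [-33, -32]]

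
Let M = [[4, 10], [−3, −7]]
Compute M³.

[[34, 70], [−21, −43]]

tr M = −3 and det M = 2, so the characteristic polynomial is λ² − (−3)λ + (2) with roots −1 and −2.
Eigenvectors give P = [[2, 5], [−1, −3]] with P⁻¹ = [[3, 5], [−1, −2]], and M = P·diag(−1, −2)·P⁻¹.
Then M³ = P·diag(−1, −8)·P⁻¹ = [[−2, −40], [1, 24]] · [[3, 5], [−1, −2]] = [[34, 70], [−21, −43]].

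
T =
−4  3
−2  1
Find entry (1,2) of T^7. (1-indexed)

381

tr T = −3 and det T = 2, so the characteristic polynomial is λ² − (−3)λ + (2) with roots −2 and −1.
Eigenvectors give P = [[−3, 1], [−2, 1]] with P⁻¹ = [[−1, 1], [−2, 3]], and T = P·diag(−2, −1)·P⁻¹.
Then T^7 = P·diag(−128, −1)·P⁻¹ = [[384, −1], [256, −1]] · [[−1, 1], [−2, 3]] = [[−382, 381], [−254, 253]].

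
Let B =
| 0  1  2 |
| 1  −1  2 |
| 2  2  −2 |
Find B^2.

[[5, 3, −2], [3, 6, −4], [−2, −4, 12]]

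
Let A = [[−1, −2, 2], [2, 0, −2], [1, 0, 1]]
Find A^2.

[[−1, 2, 4], [−4, −4, 2], [0, −2, 3]]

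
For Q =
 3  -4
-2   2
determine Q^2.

[[17, -20], [-10, 12]]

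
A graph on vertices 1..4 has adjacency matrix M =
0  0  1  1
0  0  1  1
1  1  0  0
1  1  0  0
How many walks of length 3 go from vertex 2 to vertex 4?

The number of length-3 walks from vertex 2 to vertex 4 is entry (2,4) of M³, where M is the adjacency matrix.
M² = [[2, 2, 0, 0], [2, 2, 0, 0], [0, 0, 2, 2], [0, 0, 2, 2]]
M³ = [[0, 0, 4, 4], [0, 0, 4, 4], [4, 4, 0, 0], [4, 4, 0, 0]]

4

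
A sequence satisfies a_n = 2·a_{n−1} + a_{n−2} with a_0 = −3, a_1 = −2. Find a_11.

−18616

With companion matrix T = [[2, 1], [1, 0]], [a_n, a_{n−1}]ᵀ = T·[a_{n−1}, a_{n−2}]ᵀ, so [a_11, a_10]ᵀ = T^10·[a_1, a_0]ᵀ.
T^10 = [[5741, 2378], [2378, 985]], giving [a_11, a_10]ᵀ = [[−18616], [−7711]].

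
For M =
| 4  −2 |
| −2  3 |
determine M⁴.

[[596, −462], [−462, 365]]

M² = [[20, −14], [−14, 13]]
M³ = [[108, −82], [−82, 67]]
M⁴ = [[596, −462], [−462, 365]]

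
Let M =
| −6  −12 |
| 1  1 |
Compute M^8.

tr M = −5 and det M = 6, so the characteristic polynomial is λ² − (−5)λ + (6) with roots −2 and −3.
Eigenvectors give P = [[−3, 4], [1, −1]] with P⁻¹ = [[1, 4], [1, 3]], and M = P·diag(−2, −3)·P⁻¹.
Then M^8 = P·diag(256, 6561)·P⁻¹ = [[−768, 26244], [256, −6561]] · [[1, 4], [1, 3]] = [[25476, 75660], [−6305, −18659]].

[[25476, 75660], [−6305, −18659]]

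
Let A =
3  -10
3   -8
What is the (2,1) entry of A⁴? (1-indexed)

tr A = -5 and det A = 6, so the characteristic polynomial is λ² − (-5)λ + (6) with roots -3 and -2.
Eigenvectors give P = [[-5, 2], [-3, 1]] with P⁻¹ = [[1, -2], [3, -5]], and A = P·diag(-3, -2)·P⁻¹.
Then A⁴ = P·diag(81, 16)·P⁻¹ = [[-405, 32], [-243, 16]] · [[1, -2], [3, -5]] = [[-309, 650], [-195, 406]].

-195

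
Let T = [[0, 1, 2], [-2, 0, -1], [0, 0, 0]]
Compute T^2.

[[-2, 0, -1], [0, -2, -4], [0, 0, 0]]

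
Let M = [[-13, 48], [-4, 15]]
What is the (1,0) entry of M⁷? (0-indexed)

tr M = 2 and det M = -3, so the characteristic polynomial is λ² − (2)λ + (-3) with roots -1 and 3.
Eigenvectors give P = [[4, 3], [1, 1]] with P⁻¹ = [[1, -3], [-1, 4]], and M = P·diag(-1, 3)·P⁻¹.
Then M⁷ = P·diag(-1, 2187)·P⁻¹ = [[-4, 6561], [-1, 2187]] · [[1, -3], [-1, 4]] = [[-6565, 26256], [-2188, 8751]].

-2188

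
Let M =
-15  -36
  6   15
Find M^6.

tr M = 0 and det M = -9, so the characteristic polynomial is λ² − (0)λ + (-9) with roots -3 and 3.
Eigenvectors give P = [[-3, 2], [1, -1]] with P⁻¹ = [[-1, -2], [-1, -3]], and M = P·diag(-3, 3)·P⁻¹.
Then M^6 = P·diag(729, 729)·P⁻¹ = [[-2187, 1458], [729, -729]] · [[-1, -2], [-1, -3]] = [[729, 0], [0, 729]].

[[729, 0], [0, 729]]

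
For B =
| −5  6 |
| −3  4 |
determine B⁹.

tr B = −1 and det B = −2, so the characteristic polynomial is λ² − (−1)λ + (−2) with roots 1 and −2.
Eigenvectors give P = [[−1, 2], [−1, 1]] with P⁻¹ = [[1, −2], [1, −1]], and B = P·diag(1, −2)·P⁻¹.
Then B⁹ = P·diag(1, −512)·P⁻¹ = [[−1, −1024], [−1, −512]] · [[1, −2], [1, −1]] = [[−1025, 1026], [−513, 514]].

[[−1025, 1026], [−513, 514]]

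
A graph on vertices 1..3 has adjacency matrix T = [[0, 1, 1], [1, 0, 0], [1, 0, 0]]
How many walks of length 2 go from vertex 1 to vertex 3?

0

The number of length-2 walks from vertex 1 to vertex 3 is entry (1,3) of T², where T is the adjacency matrix.
T² = [[2, 0, 0], [0, 1, 1], [0, 1, 1]]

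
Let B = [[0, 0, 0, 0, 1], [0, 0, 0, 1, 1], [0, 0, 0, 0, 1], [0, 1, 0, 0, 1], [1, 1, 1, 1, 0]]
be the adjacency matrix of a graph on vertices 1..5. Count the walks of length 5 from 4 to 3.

7

The number of length-5 walks from vertex 4 to vertex 3 is entry (4,3) of B^5, where B is the adjacency matrix.
B^2 = [[1, 1, 1, 1, 0], [1, 2, 1, 1, 1], [1, 1, 1, 1, 0], [1, 1, 1, 2, 1], [0, 1, 0, 1, 4]]
B^3 = [[0, 1, 0, 1, 4], [1, 2, 1, 3, 5], [0, 1, 0, 1, 4], [1, 3, 1, 2, 5], [4, 5, 4, 5, 2]]
B^4 = [[4, 5, 4, 5, 2], [5, 8, 5, 7, 7], [4, 5, 4, 5, 2], [5, 7, 5, 8, 7], [2, 7, 2, 7, 18]]
B^5 = [[2, 7, 2, 7, 18], [7, 14, 7, 15, 25], [2, 7, 2, 7, 18], [7, 15, 7, 14, 25], [18, 25, 18, 25, 18]]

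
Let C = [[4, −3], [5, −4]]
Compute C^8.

C² = I (check: tr C = 0 and det C = −1), so C^8 = I since 8 is even.

[[1, 0], [0, 1]]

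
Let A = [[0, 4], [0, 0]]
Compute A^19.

A is strictly triangular, hence nilpotent: A^2 = 0, so A^19 = 0.

[[0, 0], [0, 0]]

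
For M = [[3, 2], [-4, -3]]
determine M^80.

M² = I (check: tr M = 0 and det M = -1), so M^80 = I since 80 is even.

[[1, 0], [0, 1]]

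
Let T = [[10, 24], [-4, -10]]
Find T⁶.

tr T = 0 and det T = -4, so the characteristic polynomial is λ² − (0)λ + (-4) with roots -2 and 2.
Eigenvectors give P = [[2, 3], [-1, -1]] with P⁻¹ = [[-1, -3], [1, 2]], and T = P·diag(-2, 2)·P⁻¹.
Then T⁶ = P·diag(64, 64)·P⁻¹ = [[128, 192], [-64, -64]] · [[-1, -3], [1, 2]] = [[64, 0], [0, 64]].

[[64, 0], [0, 64]]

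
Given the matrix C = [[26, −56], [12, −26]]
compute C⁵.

tr C = 0 and det C = −4, so the characteristic polynomial is λ² − (0)λ + (−4) with roots −2 and 2.
Eigenvectors give P = [[2, 7], [1, 3]] with P⁻¹ = [[−3, 7], [1, −2]], and C = P·diag(−2, 2)·P⁻¹.
Then C⁵ = P·diag(−32, 32)·P⁻¹ = [[−64, 224], [−32, 96]] · [[−3, 7], [1, −2]] = [[416, −896], [192, −416]].

[[416, −896], [192, −416]]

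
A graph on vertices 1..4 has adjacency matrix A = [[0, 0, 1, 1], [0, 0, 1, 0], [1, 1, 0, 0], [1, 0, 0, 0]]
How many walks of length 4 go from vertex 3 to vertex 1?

0

The number of length-4 walks from vertex 3 to vertex 1 is entry (3,1) of A⁴, where A is the adjacency matrix.
A² = [[2, 1, 0, 0], [1, 1, 0, 0], [0, 0, 2, 1], [0, 0, 1, 1]]
A³ = [[0, 0, 3, 2], [0, 0, 2, 1], [3, 2, 0, 0], [2, 1, 0, 0]]
A⁴ = [[5, 3, 0, 0], [3, 2, 0, 0], [0, 0, 5, 3], [0, 0, 3, 2]]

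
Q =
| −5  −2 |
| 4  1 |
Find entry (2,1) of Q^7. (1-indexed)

tr Q = −4 and det Q = 3, so the characteristic polynomial is λ² − (−4)λ + (3) with roots −3 and −1.
Eigenvectors give P = [[−1, 1], [1, −2]] with P⁻¹ = [[−2, −1], [−1, −1]], and Q = P·diag(−3, −1)·P⁻¹.
Then Q^7 = P·diag(−2187, −1)·P⁻¹ = [[2187, −1], [−2187, 2]] · [[−2, −1], [−1, −1]] = [[−4373, −2186], [4372, 2185]].

4372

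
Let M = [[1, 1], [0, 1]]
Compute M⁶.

[[1, 6], [0, 1]]

M = I + N where N = [[0, 1], [0, 0]] is strictly upper-triangular, so N² = 0.
(I + N)⁶ = I + 6·N = [[1, 6], [0, 1]].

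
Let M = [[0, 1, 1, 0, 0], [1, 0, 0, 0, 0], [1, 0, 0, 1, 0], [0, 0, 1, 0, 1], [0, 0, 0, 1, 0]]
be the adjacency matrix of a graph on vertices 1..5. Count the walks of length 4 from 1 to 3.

The number of length-4 walks from vertex 1 to vertex 3 is entry (1,3) of M⁴, where M is the adjacency matrix.
M² = [[2, 0, 0, 1, 0], [0, 1, 1, 0, 0], [0, 1, 2, 0, 1], [1, 0, 0, 2, 0], [0, 0, 1, 0, 1]]
M³ = [[0, 2, 3, 0, 1], [2, 0, 0, 1, 0], [3, 0, 0, 3, 0], [0, 1, 3, 0, 2], [1, 0, 0, 2, 0]]
M⁴ = [[5, 0, 0, 4, 0], [0, 2, 3, 0, 1], [0, 3, 6, 0, 3], [4, 0, 0, 5, 0], [0, 1, 3, 0, 2]]

0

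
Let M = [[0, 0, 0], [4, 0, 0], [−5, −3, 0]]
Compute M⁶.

M is strictly triangular, hence nilpotent: M³ = 0, so M⁶ = 0.

[[0, 0, 0], [0, 0, 0], [0, 0, 0]]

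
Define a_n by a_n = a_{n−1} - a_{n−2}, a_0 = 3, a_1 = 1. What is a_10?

-1

With companion matrix M = [[1, -1], [1, 0]], [a_n, a_{n−1}]ᵀ = M·[a_{n−1}, a_{n−2}]ᵀ, so [a_10, a_9]ᵀ = M⁹·[a_1, a_0]ᵀ.
M⁹ = [[-1, 0], [0, -1]], giving [a_10, a_9]ᵀ = [[-1], [-3]].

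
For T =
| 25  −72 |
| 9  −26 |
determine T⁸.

tr T = −1 and det T = −2, so the characteristic polynomial is λ² − (−1)λ + (−2) with roots −2 and 1.
Eigenvectors give P = [[−8, 3], [−3, 1]] with P⁻¹ = [[1, −3], [3, −8]], and T = P·diag(−2, 1)·P⁻¹.
Then T⁸ = P·diag(256, 1)·P⁻¹ = [[−2048, 3], [−768, 1]] · [[1, −3], [3, −8]] = [[−2039, 6120], [−765, 2296]].

[[−2039, 6120], [−765, 2296]]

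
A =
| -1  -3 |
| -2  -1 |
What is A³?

A² = [[7, 6], [4, 7]]
A³ = [[-19, -27], [-18, -19]]

[[-19, -27], [-18, -19]]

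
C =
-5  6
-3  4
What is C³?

tr C = -1 and det C = -2, so the characteristic polynomial is λ² − (-1)λ + (-2) with roots 1 and -2.
Eigenvectors give P = [[1, -2], [1, -1]] with P⁻¹ = [[-1, 2], [-1, 1]], and C = P·diag(1, -2)·P⁻¹.
Then C³ = P·diag(1, -8)·P⁻¹ = [[1, 16], [1, 8]] · [[-1, 2], [-1, 1]] = [[-17, 18], [-9, 10]].

[[-17, 18], [-9, 10]]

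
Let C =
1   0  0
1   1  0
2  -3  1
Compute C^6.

C = I + N where N = [[0, 0, 0], [1, 0, 0], [2, -3, 0]] is strictly lower-triangular, so N^3 = 0.
(I + N)^6 = I + 6·N + 15·N^2 = [[1, 0, 0], [6, 1, 0], [-33, -18, 1]].

[[1, 0, 0], [6, 1, 0], [-33, -18, 1]]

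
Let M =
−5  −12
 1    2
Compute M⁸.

tr M = −3 and det M = 2, so the characteristic polynomial is λ² − (−3)λ + (2) with roots −1 and −2.
Eigenvectors give P = [[−3, 4], [1, −1]] with P⁻¹ = [[1, 4], [1, 3]], and M = P·diag(−1, −2)·P⁻¹.
Then M⁸ = P·diag(1, 256)·P⁻¹ = [[−3, 1024], [1, −256]] · [[1, 4], [1, 3]] = [[1021, 3060], [−255, −764]].

[[1021, 3060], [−255, −764]]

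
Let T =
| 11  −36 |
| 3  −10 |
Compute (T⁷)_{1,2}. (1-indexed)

tr T = 1 and det T = −2, so the characteristic polynomial is λ² − (1)λ + (−2) with roots 2 and −1.
Eigenvectors give P = [[4, 3], [1, 1]] with P⁻¹ = [[1, −3], [−1, 4]], and T = P·diag(2, −1)·P⁻¹.
Then T⁷ = P·diag(128, −1)·P⁻¹ = [[512, −3], [128, −1]] · [[1, −3], [−1, 4]] = [[515, −1548], [129, −388]].

−1548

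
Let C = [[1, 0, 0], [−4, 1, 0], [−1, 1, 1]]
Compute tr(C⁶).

C = I + N where N = [[0, 0, 0], [−4, 0, 0], [−1, 1, 0]] is strictly lower-triangular, so N³ = 0.
(I + N)⁶ = I + 6·N + 15·N² = [[1, 0, 0], [−24, 1, 0], [−66, 6, 1]].

3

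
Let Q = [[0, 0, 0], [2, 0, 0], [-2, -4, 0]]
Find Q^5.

Q is strictly triangular, hence nilpotent: Q^3 = 0, so Q^5 = 0.

[[0, 0, 0], [0, 0, 0], [0, 0, 0]]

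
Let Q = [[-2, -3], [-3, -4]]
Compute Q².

[[13, 18], [18, 25]]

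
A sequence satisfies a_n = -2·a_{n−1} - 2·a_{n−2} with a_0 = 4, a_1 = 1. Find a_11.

288

With companion matrix M = [[-2, -2], [1, 0]], [a_n, a_{n−1}]ᵀ = M·[a_{n−1}, a_{n−2}]ᵀ, so [a_11, a_10]ᵀ = M¹⁰·[a_1, a_0]ᵀ.
M¹⁰ = [[32, 64], [-32, -32]], giving [a_11, a_10]ᵀ = [[288], [-160]].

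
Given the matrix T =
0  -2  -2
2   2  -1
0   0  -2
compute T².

[[-4, -4, 6], [4, 0, -4], [0, 0, 4]]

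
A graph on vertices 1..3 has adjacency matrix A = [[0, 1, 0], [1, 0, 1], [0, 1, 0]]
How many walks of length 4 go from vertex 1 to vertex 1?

The number of length-4 walks from vertex 1 to vertex 1 is entry (1,1) of A^4, where A is the adjacency matrix.
A^2 = [[1, 0, 1], [0, 2, 0], [1, 0, 1]]
A^3 = [[0, 2, 0], [2, 0, 2], [0, 2, 0]]
A^4 = [[2, 0, 2], [0, 4, 0], [2, 0, 2]]

2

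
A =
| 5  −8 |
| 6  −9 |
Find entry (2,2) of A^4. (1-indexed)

321

tr A = −4 and det A = 3, so the characteristic polynomial is λ² − (−4)λ + (3) with roots −1 and −3.
Eigenvectors give P = [[4, −1], [3, −1]] with P⁻¹ = [[1, −1], [3, −4]], and A = P·diag(−1, −3)·P⁻¹.
Then A^4 = P·diag(1, 81)·P⁻¹ = [[4, −81], [3, −81]] · [[1, −1], [3, −4]] = [[−239, 320], [−240, 321]].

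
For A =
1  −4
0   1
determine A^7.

[[1, −28], [0, 1]]

A = I + N where N = [[0, −4], [0, 0]] is strictly upper-triangular, so N^2 = 0.
(I + N)^7 = I + 7·N = [[1, −28], [0, 1]].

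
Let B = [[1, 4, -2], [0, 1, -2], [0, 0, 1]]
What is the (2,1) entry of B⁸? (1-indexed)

B = I + N where N = [[0, 4, -2], [0, 0, -2], [0, 0, 0]] is strictly upper-triangular, so N³ = 0.
(I + N)⁸ = I + 8·N + 28·N² = [[1, 32, -240], [0, 1, -16], [0, 0, 1]].

0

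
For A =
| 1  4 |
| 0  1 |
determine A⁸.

[[1, 32], [0, 1]]

A = I + N where N = [[0, 4], [0, 0]] is strictly upper-triangular, so N² = 0.
(I + N)⁸ = I + 8·N = [[1, 32], [0, 1]].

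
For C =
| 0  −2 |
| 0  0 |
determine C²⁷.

C is strictly triangular, hence nilpotent: C² = 0, so C²⁷ = 0.

[[0, 0], [0, 0]]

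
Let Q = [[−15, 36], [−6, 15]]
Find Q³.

tr Q = 0 and det Q = −9, so the characteristic polynomial is λ² − (0)λ + (−9) with roots 3 and −3.
Eigenvectors give P = [[2, 3], [1, 1]] with P⁻¹ = [[−1, 3], [1, −2]], and Q = P·diag(3, −3)·P⁻¹.
Then Q³ = P·diag(27, −27)·P⁻¹ = [[54, −81], [27, −27]] · [[−1, 3], [1, −2]] = [[−135, 324], [−54, 135]].

[[−135, 324], [−54, 135]]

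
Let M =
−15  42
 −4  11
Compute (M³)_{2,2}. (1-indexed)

tr M = −4 and det M = 3, so the characteristic polynomial is λ² − (−4)λ + (3) with roots −3 and −1.
Eigenvectors give P = [[−7, 3], [−2, 1]] with P⁻¹ = [[−1, 3], [−2, 7]], and M = P·diag(−3, −1)·P⁻¹.
Then M³ = P·diag(−27, −1)·P⁻¹ = [[189, −3], [54, −1]] · [[−1, 3], [−2, 7]] = [[−183, 546], [−52, 155]].

155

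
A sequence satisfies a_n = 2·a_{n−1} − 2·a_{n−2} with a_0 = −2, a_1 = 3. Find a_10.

With companion matrix M = [[2, −2], [1, 0]], [a_n, a_{n−1}]ᵀ = M·[a_{n−1}, a_{n−2}]ᵀ, so [a_10, a_9]ᵀ = M⁹·[a_1, a_0]ᵀ.
M⁹ = [[32, −32], [16, 0]], giving [a_10, a_9]ᵀ = [[160], [48]].

160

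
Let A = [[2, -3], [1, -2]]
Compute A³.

[[2, -3], [1, -2]]

A² = I (check: tr A = 0 and det A = -1), so A³ = A since 3 is odd.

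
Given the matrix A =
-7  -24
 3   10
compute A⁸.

[[-2039, -6120], [765, 2296]]

tr A = 3 and det A = 2, so the characteristic polynomial is λ² − (3)λ + (2) with roots 1 and 2.
Eigenvectors give P = [[-3, -8], [1, 3]] with P⁻¹ = [[-3, -8], [1, 3]], and A = P·diag(1, 2)·P⁻¹.
Then A⁸ = P·diag(1, 256)·P⁻¹ = [[-3, -2048], [1, 768]] · [[-3, -8], [1, 3]] = [[-2039, -6120], [765, 2296]].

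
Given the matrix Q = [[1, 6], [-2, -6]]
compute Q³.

[[49, 114], [-38, -84]]

tr Q = -5 and det Q = 6, so the characteristic polynomial is λ² − (-5)λ + (6) with roots -3 and -2.
Eigenvectors give P = [[-3, -2], [2, 1]] with P⁻¹ = [[1, 2], [-2, -3]], and Q = P·diag(-3, -2)·P⁻¹.
Then Q³ = P·diag(-27, -8)·P⁻¹ = [[81, 16], [-54, -8]] · [[1, 2], [-2, -3]] = [[49, 114], [-38, -84]].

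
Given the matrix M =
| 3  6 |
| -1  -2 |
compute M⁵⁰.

M² = M (a projection; rank 1, trace 1), so M⁵⁰ = M.

[[3, 6], [-1, -2]]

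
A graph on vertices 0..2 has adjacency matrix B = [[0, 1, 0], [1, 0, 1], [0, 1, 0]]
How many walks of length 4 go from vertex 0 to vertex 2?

2

The number of length-4 walks from vertex 0 to vertex 2 is entry (0,2) of B⁴, where B is the adjacency matrix.
B² = [[1, 0, 1], [0, 2, 0], [1, 0, 1]]
B³ = [[0, 2, 0], [2, 0, 2], [0, 2, 0]]
B⁴ = [[2, 0, 2], [0, 4, 0], [2, 0, 2]]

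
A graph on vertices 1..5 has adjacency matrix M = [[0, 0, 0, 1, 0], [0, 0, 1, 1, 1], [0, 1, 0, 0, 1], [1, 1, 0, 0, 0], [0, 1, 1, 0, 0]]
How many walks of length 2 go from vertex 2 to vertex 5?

1

The number of length-2 walks from vertex 2 to vertex 5 is entry (2,5) of M², where M is the adjacency matrix.
M² = [[1, 1, 0, 0, 0], [1, 3, 1, 0, 1], [0, 1, 2, 1, 1], [0, 0, 1, 2, 1], [0, 1, 1, 1, 2]]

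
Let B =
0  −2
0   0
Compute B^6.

B is strictly triangular, hence nilpotent: B^2 = 0, so B^6 = 0.

[[0, 0], [0, 0]]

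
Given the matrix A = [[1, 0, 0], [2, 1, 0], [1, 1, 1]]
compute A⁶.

A = I + N where N = [[0, 0, 0], [2, 0, 0], [1, 1, 0]] is strictly lower-triangular, so N³ = 0.
(I + N)⁶ = I + 6·N + 15·N² = [[1, 0, 0], [12, 1, 0], [36, 6, 1]].

[[1, 0, 0], [12, 1, 0], [36, 6, 1]]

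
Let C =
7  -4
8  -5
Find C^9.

tr C = 2 and det C = -3, so the characteristic polynomial is λ² − (2)λ + (-3) with roots -1 and 3.
Eigenvectors give P = [[-1, 1], [-2, 1]] with P⁻¹ = [[1, -1], [2, -1]], and C = P·diag(-1, 3)·P⁻¹.
Then C^9 = P·diag(-1, 19683)·P⁻¹ = [[1, 19683], [2, 19683]] · [[1, -1], [2, -1]] = [[39367, -19684], [39368, -19685]].

[[39367, -19684], [39368, -19685]]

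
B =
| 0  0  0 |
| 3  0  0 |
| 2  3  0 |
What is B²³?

[[0, 0, 0], [0, 0, 0], [0, 0, 0]]

B is strictly triangular, hence nilpotent: B³ = 0, so B²³ = 0.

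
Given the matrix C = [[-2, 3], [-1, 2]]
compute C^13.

C² = I (check: tr C = 0 and det C = -1), so C^13 = C since 13 is odd.

[[-2, 3], [-1, 2]]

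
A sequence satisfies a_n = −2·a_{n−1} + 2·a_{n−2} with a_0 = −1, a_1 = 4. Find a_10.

−31648

With companion matrix A = [[−2, 2], [1, 0]], [a_n, a_{n−1}]ᵀ = A·[a_{n−1}, a_{n−2}]ᵀ, so [a_10, a_9]ᵀ = A⁹·[a_1, a_0]ᵀ.
A⁹ = [[−6688, 4896], [2448, −1792]], giving [a_10, a_9]ᵀ = [[−31648], [11584]].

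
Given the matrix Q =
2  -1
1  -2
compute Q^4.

Q^2 = [[3, 0], [0, 3]]
Q^3 = [[6, -3], [3, -6]]
Q^4 = [[9, 0], [0, 9]]

[[9, 0], [0, 9]]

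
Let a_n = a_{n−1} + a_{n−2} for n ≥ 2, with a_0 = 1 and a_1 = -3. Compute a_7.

-31

With companion matrix A = [[1, 1], [1, 0]], [a_n, a_{n−1}]ᵀ = A·[a_{n−1}, a_{n−2}]ᵀ, so [a_7, a_6]ᵀ = A⁶·[a_1, a_0]ᵀ.
A⁶ = [[13, 8], [8, 5]], giving [a_7, a_6]ᵀ = [[-31], [-19]].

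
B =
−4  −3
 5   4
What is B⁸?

[[1, 0], [0, 1]]

B² = I (check: tr B = 0 and det B = −1), so B⁸ = I since 8 is even.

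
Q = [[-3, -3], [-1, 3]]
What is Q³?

Q² = [[12, 0], [0, 12]]
Q³ = [[-36, -36], [-12, 36]]

[[-36, -36], [-12, 36]]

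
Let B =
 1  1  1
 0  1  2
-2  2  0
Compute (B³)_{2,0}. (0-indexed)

-6

B² = [[-1, 4, 3], [-4, 5, 2], [-2, 0, 2]]
B³ = [[-7, 9, 7], [-8, 5, 6], [-6, 2, -2]]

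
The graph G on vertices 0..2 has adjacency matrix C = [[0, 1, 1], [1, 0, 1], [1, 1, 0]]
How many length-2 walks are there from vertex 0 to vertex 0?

2

The number of length-2 walks from vertex 0 to vertex 0 is entry (0,0) of C², where C is the adjacency matrix.
C² = [[2, 1, 1], [1, 2, 1], [1, 1, 2]]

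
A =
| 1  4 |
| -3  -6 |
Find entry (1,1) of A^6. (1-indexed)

tr A = -5 and det A = 6, so the characteristic polynomial is λ² − (-5)λ + (6) with roots -3 and -2.
Eigenvectors give P = [[-1, 4], [1, -3]] with P⁻¹ = [[3, 4], [1, 1]], and A = P·diag(-3, -2)·P⁻¹.
Then A^6 = P·diag(729, 64)·P⁻¹ = [[-729, 256], [729, -192]] · [[3, 4], [1, 1]] = [[-1931, -2660], [1995, 2724]].

-1931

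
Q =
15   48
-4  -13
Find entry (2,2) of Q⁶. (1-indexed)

tr Q = 2 and det Q = -3, so the characteristic polynomial is λ² − (2)λ + (-3) with roots 3 and -1.
Eigenvectors give P = [[-4, -3], [1, 1]] with P⁻¹ = [[-1, -3], [1, 4]], and Q = P·diag(3, -1)·P⁻¹.
Then Q⁶ = P·diag(729, 1)·P⁻¹ = [[-2916, -3], [729, 1]] · [[-1, -3], [1, 4]] = [[2913, 8736], [-728, -2183]].

-2183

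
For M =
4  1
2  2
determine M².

[[18, 6], [12, 6]]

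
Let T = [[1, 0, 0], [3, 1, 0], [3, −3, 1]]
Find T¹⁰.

[[1, 0, 0], [30, 1, 0], [−375, −30, 1]]

T = I + N where N = [[0, 0, 0], [3, 0, 0], [3, −3, 0]] is strictly lower-triangular, so N³ = 0.
(I + N)¹⁰ = I + 10·N + 45·N² = [[1, 0, 0], [30, 1, 0], [−375, −30, 1]].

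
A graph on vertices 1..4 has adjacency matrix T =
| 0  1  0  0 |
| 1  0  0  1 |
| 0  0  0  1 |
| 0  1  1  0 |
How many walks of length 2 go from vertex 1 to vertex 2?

0

The number of length-2 walks from vertex 1 to vertex 2 is entry (1,2) of T², where T is the adjacency matrix.
T² = [[1, 0, 0, 1], [0, 2, 1, 0], [0, 1, 1, 0], [1, 0, 0, 2]]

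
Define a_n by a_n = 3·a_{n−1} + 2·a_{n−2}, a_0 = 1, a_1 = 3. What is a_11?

With companion matrix Q = [[3, 2], [1, 0]], [a_n, a_{n−1}]ᵀ = Q·[a_{n−1}, a_{n−2}]ᵀ, so [a_11, a_10]ᵀ = Q¹⁰·[a_1, a_0]ᵀ.
Q¹⁰ = [[283667, 159294], [79647, 44726]], giving [a_11, a_10]ᵀ = [[1010295], [283667]].

1010295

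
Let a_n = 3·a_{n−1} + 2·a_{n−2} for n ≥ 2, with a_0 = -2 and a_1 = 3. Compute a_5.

261

With companion matrix M = [[3, 2], [1, 0]], [a_n, a_{n−1}]ᵀ = M·[a_{n−1}, a_{n−2}]ᵀ, so [a_5, a_4]ᵀ = M^4·[a_1, a_0]ᵀ.
M^4 = [[139, 78], [39, 22]], giving [a_5, a_4]ᵀ = [[261], [73]].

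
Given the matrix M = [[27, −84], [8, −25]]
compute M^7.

tr M = 2 and det M = −3, so the characteristic polynomial is λ² − (2)λ + (−3) with roots 3 and −1.
Eigenvectors give P = [[7, 3], [2, 1]] with P⁻¹ = [[1, −3], [−2, 7]], and M = P·diag(3, −1)·P⁻¹.
Then M^7 = P·diag(2187, −1)·P⁻¹ = [[15309, −3], [4374, −1]] · [[1, −3], [−2, 7]] = [[15315, −45948], [4376, −13129]].

[[15315, −45948], [4376, −13129]]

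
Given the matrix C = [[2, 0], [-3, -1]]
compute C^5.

tr C = 1 and det C = -2, so the characteristic polynomial is λ² − (1)λ + (-2) with roots -1 and 2.
Eigenvectors give P = [[0, -1], [1, 1]] with P⁻¹ = [[1, 1], [-1, 0]], and C = P·diag(-1, 2)·P⁻¹.
Then C^5 = P·diag(-1, 32)·P⁻¹ = [[0, -32], [-1, 32]] · [[1, 1], [-1, 0]] = [[32, 0], [-33, -1]].

[[32, 0], [-33, -1]]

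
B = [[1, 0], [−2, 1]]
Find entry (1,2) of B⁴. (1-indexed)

0

B = I + N where N = [[0, 0], [−2, 0]] is strictly lower-triangular, so N² = 0.
(I + N)⁴ = I + 4·N = [[1, 0], [−8, 1]].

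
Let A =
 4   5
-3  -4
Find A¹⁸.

A² = I (check: tr A = 0 and det A = -1), so A¹⁸ = I since 18 is even.

[[1, 0], [0, 1]]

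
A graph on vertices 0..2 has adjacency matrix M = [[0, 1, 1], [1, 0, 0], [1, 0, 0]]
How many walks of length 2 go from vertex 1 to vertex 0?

The number of length-2 walks from vertex 1 to vertex 0 is entry (1,0) of M^2, where M is the adjacency matrix.
M^2 = [[2, 0, 0], [0, 1, 1], [0, 1, 1]]

0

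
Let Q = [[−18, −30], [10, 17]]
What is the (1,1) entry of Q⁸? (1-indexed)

tr Q = −1 and det Q = −6, so the characteristic polynomial is λ² − (−1)λ + (−6) with roots −3 and 2.
Eigenvectors give P = [[2, −3], [−1, 2]] with P⁻¹ = [[2, 3], [1, 2]], and Q = P·diag(−3, 2)·P⁻¹.
Then Q⁸ = P·diag(6561, 256)·P⁻¹ = [[13122, −768], [−6561, 512]] · [[2, 3], [1, 2]] = [[25476, 37830], [−12610, −18659]].

25476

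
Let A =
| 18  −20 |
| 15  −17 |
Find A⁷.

[[9132, −9260], [6945, −7073]]

tr A = 1 and det A = −6, so the characteristic polynomial is λ² − (1)λ + (−6) with roots −2 and 3.
Eigenvectors give P = [[−1, −4], [−1, −3]] with P⁻¹ = [[3, −4], [−1, 1]], and A = P·diag(−2, 3)·P⁻¹.
Then A⁷ = P·diag(−128, 2187)·P⁻¹ = [[128, −8748], [128, −6561]] · [[3, −4], [−1, 1]] = [[9132, −9260], [6945, −7073]].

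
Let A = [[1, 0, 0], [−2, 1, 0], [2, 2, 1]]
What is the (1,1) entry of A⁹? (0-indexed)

A = I + N where N = [[0, 0, 0], [−2, 0, 0], [2, 2, 0]] is strictly lower-triangular, so N³ = 0.
(I + N)⁹ = I + 9·N + 36·N² = [[1, 0, 0], [−18, 1, 0], [−126, 18, 1]].

1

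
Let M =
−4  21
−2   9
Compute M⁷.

tr M = 5 and det M = 6, so the characteristic polynomial is λ² − (5)λ + (6) with roots 3 and 2.
Eigenvectors give P = [[3, 7], [1, 2]] with P⁻¹ = [[−2, 7], [1, −3]], and M = P·diag(3, 2)·P⁻¹.
Then M⁷ = P·diag(2187, 128)·P⁻¹ = [[6561, 896], [2187, 256]] · [[−2, 7], [1, −3]] = [[−12226, 43239], [−4118, 14541]].

[[−12226, 43239], [−4118, 14541]]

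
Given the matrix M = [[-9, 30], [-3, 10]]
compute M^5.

[[-9, 30], [-3, 10]]

M² = M (a projection; rank 1, trace 1), so M^5 = M.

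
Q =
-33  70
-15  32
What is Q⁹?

tr Q = -1 and det Q = -6, so the characteristic polynomial is λ² − (-1)λ + (-6) with roots 2 and -3.
Eigenvectors give P = [[-2, -7], [-1, -3]] with P⁻¹ = [[3, -7], [-1, 2]], and Q = P·diag(2, -3)·P⁻¹.
Then Q⁹ = P·diag(512, -19683)·P⁻¹ = [[-1024, 137781], [-512, 59049]] · [[3, -7], [-1, 2]] = [[-140853, 282730], [-60585, 121682]].

[[-140853, 282730], [-60585, 121682]]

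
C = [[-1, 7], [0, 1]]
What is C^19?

C² = I (check: tr C = 0 and det C = -1), so C^19 = C since 19 is odd.

[[-1, 7], [0, 1]]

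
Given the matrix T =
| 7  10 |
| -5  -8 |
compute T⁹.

tr T = -1 and det T = -6, so the characteristic polynomial is λ² − (-1)λ + (-6) with roots -3 and 2.
Eigenvectors give P = [[-1, 2], [1, -1]] with P⁻¹ = [[1, 2], [1, 1]], and T = P·diag(-3, 2)·P⁻¹.
Then T⁹ = P·diag(-19683, 512)·P⁻¹ = [[19683, 1024], [-19683, -512]] · [[1, 2], [1, 1]] = [[20707, 40390], [-20195, -39878]].

[[20707, 40390], [-20195, -39878]]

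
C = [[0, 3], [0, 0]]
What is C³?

C is strictly triangular, hence nilpotent: C² = 0, so C³ = 0.

[[0, 0], [0, 0]]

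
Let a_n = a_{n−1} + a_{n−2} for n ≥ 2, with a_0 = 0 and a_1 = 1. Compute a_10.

55

With companion matrix A = [[1, 1], [1, 0]], [a_n, a_{n−1}]ᵀ = A·[a_{n−1}, a_{n−2}]ᵀ, so [a_10, a_9]ᵀ = A^9·[a_1, a_0]ᵀ.
A^9 = [[55, 34], [34, 21]], giving [a_10, a_9]ᵀ = [[55], [34]].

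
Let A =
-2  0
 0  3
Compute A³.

[[-8, 0], [0, 27]]

A² = [[4, 0], [0, 9]]
A³ = [[-8, 0], [0, 27]]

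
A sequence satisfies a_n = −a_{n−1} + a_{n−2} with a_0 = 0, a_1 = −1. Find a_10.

With companion matrix B = [[−1, 1], [1, 0]], [a_n, a_{n−1}]ᵀ = B·[a_{n−1}, a_{n−2}]ᵀ, so [a_10, a_9]ᵀ = B⁹·[a_1, a_0]ᵀ.
B⁹ = [[−55, 34], [34, −21]], giving [a_10, a_9]ᵀ = [[55], [−34]].

55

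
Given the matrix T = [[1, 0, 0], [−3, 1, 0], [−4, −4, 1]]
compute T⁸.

T = I + N where N = [[0, 0, 0], [−3, 0, 0], [−4, −4, 0]] is strictly lower-triangular, so N³ = 0.
(I + N)⁸ = I + 8·N + 28·N² = [[1, 0, 0], [−24, 1, 0], [304, −32, 1]].

[[1, 0, 0], [−24, 1, 0], [304, −32, 1]]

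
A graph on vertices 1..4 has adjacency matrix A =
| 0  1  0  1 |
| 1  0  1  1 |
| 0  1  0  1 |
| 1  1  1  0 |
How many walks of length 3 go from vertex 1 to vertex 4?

The number of length-3 walks from vertex 1 to vertex 4 is entry (1,4) of A³, where A is the adjacency matrix.
A² = [[2, 1, 2, 1], [1, 3, 1, 2], [2, 1, 2, 1], [1, 2, 1, 3]]
A³ = [[2, 5, 2, 5], [5, 4, 5, 5], [2, 5, 2, 5], [5, 5, 5, 4]]

5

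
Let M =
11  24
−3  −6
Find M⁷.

[[18659, 49416], [−6177, −16344]]

tr M = 5 and det M = 6, so the characteristic polynomial is λ² − (5)λ + (6) with roots 3 and 2.
Eigenvectors give P = [[−3, −8], [1, 3]] with P⁻¹ = [[−3, −8], [1, 3]], and M = P·diag(3, 2)·P⁻¹.
Then M⁷ = P·diag(2187, 128)·P⁻¹ = [[−6561, −1024], [2187, 384]] · [[−3, −8], [1, 3]] = [[18659, 49416], [−6177, −16344]].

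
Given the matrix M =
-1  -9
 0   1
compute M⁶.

M² = I (check: tr M = 0 and det M = -1), so M⁶ = I since 6 is even.

[[1, 0], [0, 1]]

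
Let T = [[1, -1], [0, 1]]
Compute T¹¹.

T = I + N where N = [[0, -1], [0, 0]] is strictly upper-triangular, so N² = 0.
(I + N)¹¹ = I + 11·N = [[1, -11], [0, 1]].

[[1, -11], [0, 1]]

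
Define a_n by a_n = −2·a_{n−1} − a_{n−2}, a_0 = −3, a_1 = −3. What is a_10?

With companion matrix T = [[−2, −1], [1, 0]], [a_n, a_{n−1}]ᵀ = T·[a_{n−1}, a_{n−2}]ᵀ, so [a_10, a_9]ᵀ = T⁹·[a_1, a_0]ᵀ.
T⁹ = [[−10, −9], [9, 8]], giving [a_10, a_9]ᵀ = [[57], [−51]].

57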